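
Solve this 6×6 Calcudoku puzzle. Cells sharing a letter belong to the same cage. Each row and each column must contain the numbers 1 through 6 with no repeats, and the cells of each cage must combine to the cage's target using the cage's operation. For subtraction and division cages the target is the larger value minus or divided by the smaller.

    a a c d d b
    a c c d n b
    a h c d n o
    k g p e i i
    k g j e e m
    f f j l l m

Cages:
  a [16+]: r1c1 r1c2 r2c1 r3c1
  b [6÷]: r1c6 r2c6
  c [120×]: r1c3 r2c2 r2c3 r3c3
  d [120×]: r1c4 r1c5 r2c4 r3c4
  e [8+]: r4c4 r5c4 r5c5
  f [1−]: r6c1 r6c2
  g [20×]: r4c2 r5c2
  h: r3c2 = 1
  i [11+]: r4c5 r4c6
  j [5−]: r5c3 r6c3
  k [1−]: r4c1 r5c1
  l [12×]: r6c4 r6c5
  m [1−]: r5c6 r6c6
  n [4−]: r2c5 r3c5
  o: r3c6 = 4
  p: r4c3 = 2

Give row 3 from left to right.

6 1 3 2 5 4

Cage h is given, leaving r3c2 = 1.
O is a freebie, so r3c6 = 4.
Cage p is given; hence r4c3 = 2.
{5, 6} are confined to r4c5 and r4c6 in row 4, so r4c2 = 4.
Cage g's pair has product 20, leaving r5c2 = 5.
Cage c has product 120, leaving r2c2 = 2.
Cage i's pair has sum 11; hence r4c5 = 6.
R1c6 and r2c6 in column 6 are {1, 6}, which forces r4c6 = 5.
Column 5 now contains 6, which forces r2c5 = 1.
1 is placed in row 2, so r2c6 = 6.
Cage n's pair has difference 4; hence r3c5 = 5.
Column 6 now contains 6, so r1c6 = 1.
Row 3 now contains 5, so r3c3 = 3.
Cage d has product 120, so r3c4 = 2.
Cage a needs sum 16, leaving r1c2 = 3.
Row 3 already has 2, which forces r3c1 = 6.
Column 2 now contains 3, leaving r6c2 = 6.
Row 6 now contains 6; hence r6c3 = 1.
1 is placed in column 3; hence r5c3 = 6.
Cage f needs two cells with difference 1, so r6c1 = 5.
The 4 cells of cage a must have sum 16, which forces r1c1 = 4.
4 is placed in row 1, so r1c3 = 5.
5 is placed in row 1, so r1c4 = 6.
4 is placed in row 1; hence r1c5 = 2.
Column 1 now contains 5; hence r2c1 = 3.
5 is placed in column 3, which forces r2c3 = 4.
Row 2 now contains 3, leaving r2c4 = 5.
3 is placed in column 1, which forces r4c1 = 1.
Row 4 already has 1, leaving r4c4 = 3.
Column 1 already has 4, which forces r5c1 = 2.
Row 5 now contains 2, so r5c6 = 3.
Column 4 already has 3; hence r6c4 = 4.
4 is placed in row 6, so r6c5 = 3.
3 is placed in column 6, which forces r6c6 = 2.
Column 4 already has 4, leaving r5c4 = 1.
Row 5 now contains 3, so r5c5 = 4.
The full grid is 4 3 5 6 2 1 / 3 2 4 5 1 6 / 6 1 3 2 5 4 / 1 4 2 3 6 5 / 2 5 6 1 4 3 / 5 6 1 4 3 2.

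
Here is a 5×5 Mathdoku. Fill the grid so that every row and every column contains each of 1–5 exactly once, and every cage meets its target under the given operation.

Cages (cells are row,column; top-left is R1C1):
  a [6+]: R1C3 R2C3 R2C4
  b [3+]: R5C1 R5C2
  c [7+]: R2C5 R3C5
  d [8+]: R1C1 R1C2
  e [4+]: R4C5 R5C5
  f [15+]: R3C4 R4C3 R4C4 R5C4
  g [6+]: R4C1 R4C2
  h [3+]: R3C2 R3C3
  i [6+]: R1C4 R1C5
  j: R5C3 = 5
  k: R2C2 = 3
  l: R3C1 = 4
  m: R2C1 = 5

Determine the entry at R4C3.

3

Cage m is a single given cell; hence R2C1 = 5.
Cage k is given, which forces R2C2 = 3.
Cage l is a single given cell, which forces R3C1 = 4.
J is a freebie, so R5C3 = 5.
Column 1 now contains 5, leaving R1C1 = 3.
Column 2 already has 3; hence R1C2 = 5.
Row 1 already has 3, so R1C3 = 1.
1 is placed in column 3, so R3C3 = 2.
Column 2 already has 5, so R4C2 = 4.
4 is placed in row 4, leaving R4C3 = 3.
Row 4 now contains 3, so R4C5 = 1.
Column 5 now contains 1, leaving R5C5 = 3.
Column 3 now contains 2, so R2C3 = 4.
The 3 cells of cage a must have sum 6, leaving R2C4 = 1.
Cage c needs two cells with sum 7, leaving R2C5 = 2.
Row 3 now contains 2, so R3C2 = 1.
Cage f needs sum 15; hence R3C4 = 3.
Column 5 already has 3; hence R3C5 = 5.
Row 4 now contains 1, which forces R4C1 = 2.
Cage f needs sum 15; hence R4C4 = 5.
2 is placed in column 1; hence R5C1 = 1.
Column 2 already has 1, so R5C2 = 2.
Row 5 already has 3; hence R5C4 = 4.
4 is placed in column 4; hence R1C4 = 2.
Column 5 now contains 2, so R1C5 = 4.
Filled in: 3 5 1 2 4 / 5 3 4 1 2 / 4 1 2 3 5 / 2 4 3 5 1 / 1 2 5 4 3.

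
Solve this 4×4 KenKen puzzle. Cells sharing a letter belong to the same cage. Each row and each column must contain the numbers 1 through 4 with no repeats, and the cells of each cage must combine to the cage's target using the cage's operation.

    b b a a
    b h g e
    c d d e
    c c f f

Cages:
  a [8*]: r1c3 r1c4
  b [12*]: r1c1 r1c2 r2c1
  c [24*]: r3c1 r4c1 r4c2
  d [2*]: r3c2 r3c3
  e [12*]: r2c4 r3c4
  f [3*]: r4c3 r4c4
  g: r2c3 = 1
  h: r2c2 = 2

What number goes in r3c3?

H is a freebie, so r2c2 = 2.
Cage g is given, leaving r2c3 = 1.
Column 2 now contains 2, which forces r3c2 = 1.
1 is placed in column 3, which forces r3c3 = 2.
1 is placed in column 3; hence r4c3 = 3.
3 is placed in row 4; hence r4c4 = 1.
Cage b has product 12, leaving r1c1 = 1.
2 is placed in column 3, so r1c3 = 4.
Cage a's pair has product 8; hence r1c4 = 2.
Cage c has product 24, so r3c1 = 3.
Row 3 now contains 3, so r3c4 = 4.
Cage c has product 24, so r4c1 = 2.
3 is placed in row 4, which forces r4c2 = 4.
Row 1 now contains 4, which forces r1c2 = 3.
3 is placed in column 1, so r2c1 = 4.
4 is placed in column 4, which forces r2c4 = 3.
The full grid is 1 3 4 2 / 4 2 1 3 / 3 1 2 4 / 2 4 3 1.

2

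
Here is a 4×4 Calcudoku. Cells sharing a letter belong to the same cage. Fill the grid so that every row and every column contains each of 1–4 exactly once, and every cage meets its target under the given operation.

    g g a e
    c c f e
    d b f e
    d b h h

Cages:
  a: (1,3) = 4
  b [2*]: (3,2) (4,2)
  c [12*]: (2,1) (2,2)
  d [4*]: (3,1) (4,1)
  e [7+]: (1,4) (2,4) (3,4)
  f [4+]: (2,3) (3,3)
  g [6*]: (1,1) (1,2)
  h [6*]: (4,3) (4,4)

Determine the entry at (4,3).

A is a freebie, which forces (1,3) = 4.
Row 1 needs a 1, and only (1,4) is open for it.
Row 2 needs a 1, and only (2,3) is open for it.
Column 3 now contains 1, which forces (3,3) = 3.
Column 3 already has 3; hence (4,3) = 2.
Row 4 already has 2, which forces (4,4) = 3.
Cage b needs two cells with product 2, so (3,2) = 2.
Row 3 now contains 2, so (3,4) = 4.
Row 4 already has 2, leaving (4,2) = 1.
Cage g's pair has product 6; hence (1,1) = 2.
2 is placed in column 2, which forces (1,2) = 3.
3 is placed in column 2; hence (2,2) = 4.
4 is placed in column 4; hence (2,4) = 2.
4 is placed in row 3; hence (3,1) = 1.
1 is placed in row 4; hence (4,1) = 4.
Row 2 already has 4, which forces (2,1) = 3.
Completed grid: 2 3 4 1 / 3 4 1 2 / 1 2 3 4 / 4 1 2 3.

2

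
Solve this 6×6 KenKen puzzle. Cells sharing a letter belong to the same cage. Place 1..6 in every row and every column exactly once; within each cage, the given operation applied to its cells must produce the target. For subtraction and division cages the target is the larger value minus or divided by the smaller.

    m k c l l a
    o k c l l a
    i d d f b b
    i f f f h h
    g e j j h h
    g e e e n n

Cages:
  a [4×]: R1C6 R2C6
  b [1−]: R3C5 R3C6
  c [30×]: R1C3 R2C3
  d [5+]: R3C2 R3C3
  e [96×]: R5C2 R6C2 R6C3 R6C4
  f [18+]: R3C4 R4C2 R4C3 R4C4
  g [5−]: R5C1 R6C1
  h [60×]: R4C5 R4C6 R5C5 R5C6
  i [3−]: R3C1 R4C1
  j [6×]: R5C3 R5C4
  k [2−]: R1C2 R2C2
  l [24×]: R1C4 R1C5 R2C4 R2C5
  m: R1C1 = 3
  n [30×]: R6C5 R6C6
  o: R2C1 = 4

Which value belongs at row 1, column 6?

M is a freebie; hence R1C1 = 3.
Cage o is given, so R2C1 = 4.
Row 2 now contains 4, which forces R2C6 = 1.
1 is placed in column 6, leaving R1C6 = 4.
The two cells of cage k must have difference 2, which forces R2C2 = 3.
The only place for 6 in row 1 is R1C3.
Column 3 now contains 6; hence R2C3 = 5.
In row 1, 5 can only go at R1C2, so R1C2 = 5.
Cage g needs two cells with difference 5, leaving R5C1 = 6.
The 4 cells of cage e must have product 96, which forces R5C2 = 4.
The pair R6C5/R6C6 in row 6 holds {5, 6}, leaving R6C1 = 1.
Cage e has product 96, which forces R6C2 = 2.
Column 2 already has 2, which forces R3C2 = 1.
Cage d needs two cells with sum 5, which forces R3C3 = 4.
Column 2 now contains 4, leaving R4C2 = 6.
Column 3 now contains 4, leaving R6C3 = 3.
Row 6 already has 3; hence R6C4 = 4.
The 4 cells of cage f must have sum 18, leaving R3C4 = 6.
Cage f needs sum 18, which forces R4C3 = 1.
The 4 cells of cage f must have sum 18, which forces R4C4 = 5.
3 is placed in column 3, which forces R5C3 = 2.
The two cells of cage j must have product 6, leaving R5C4 = 3.
Row 5 already has 3, so R5C6 = 5.
5 is placed in column 6, leaving R6C6 = 6.
The 4 cells of cage l must have product 24, so R1C4 = 1.
Cage l has product 24, so R1C5 = 2.
Column 4 already has 6, so R2C4 = 2.
Cage l has product 24, which forces R2C5 = 6.
Cage i needs two cells with difference 3, so R3C1 = 5.
2 is placed in column 5, which forces R3C5 = 3.
3 is placed in row 3, so R3C6 = 2.
Row 4 now contains 5, leaving R4C1 = 2.
The 4 cells of cage h must have product 60, leaving R4C5 = 4.
Cage h has product 60, so R4C6 = 3.
Row 5 already has 5, leaving R5C5 = 1.
Row 6 now contains 6, which forces R6C5 = 5.
Completed grid: 3 5 6 1 2 4 / 4 3 5 2 6 1 / 5 1 4 6 3 2 / 2 6 1 5 4 3 / 6 4 2 3 1 5 / 1 2 3 4 5 6.

4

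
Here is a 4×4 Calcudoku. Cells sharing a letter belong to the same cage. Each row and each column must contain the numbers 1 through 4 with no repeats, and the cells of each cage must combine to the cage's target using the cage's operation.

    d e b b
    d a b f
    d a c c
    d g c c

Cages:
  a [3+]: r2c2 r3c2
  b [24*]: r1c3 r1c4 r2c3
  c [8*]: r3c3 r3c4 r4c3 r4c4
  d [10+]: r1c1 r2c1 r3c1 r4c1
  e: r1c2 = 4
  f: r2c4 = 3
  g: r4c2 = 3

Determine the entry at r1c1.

1

Cage e is a single given cell, which forces r1c2 = 4.
Cage f is a single given cell, which forces r2c4 = 3.
G is a freebie, which forces r4c2 = 3.
Cage b has product 24, which forces r1c3 = 3.
3 is placed in column 4; hence r1c4 = 2.
The 3 cells of cage b must have product 24, so r2c3 = 4.
2 is placed in row 1, leaving r1c1 = 1.
Cage d needs sum 10, leaving r2c1 = 2.
2 is placed in row 2; hence r2c2 = 1.
Cage d has sum 10, so r3c1 = 3.
Column 2 already has 1, leaving r3c2 = 2.
Row 3 already has 2, leaving r3c3 = 1.
Row 3 now contains 1; hence r3c4 = 4.
Cage d needs sum 10; hence r4c1 = 4.
1 is placed in column 3, so r4c3 = 2.
4 is placed in column 4, so r4c4 = 1.
The full grid is 1 4 3 2 / 2 1 4 3 / 3 2 1 4 / 4 3 2 1.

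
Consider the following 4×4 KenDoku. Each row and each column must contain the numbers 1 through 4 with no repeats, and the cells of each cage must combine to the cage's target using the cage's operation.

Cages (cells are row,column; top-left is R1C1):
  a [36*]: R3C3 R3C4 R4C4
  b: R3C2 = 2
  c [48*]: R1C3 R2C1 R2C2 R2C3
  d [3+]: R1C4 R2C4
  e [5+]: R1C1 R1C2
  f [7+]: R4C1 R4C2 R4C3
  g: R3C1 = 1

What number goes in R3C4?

4

G is a freebie, leaving R3C1 = 1.
Cage b is given, so R3C2 = 2.
Cage a needs product 36, which forces R3C3 = 3.
Cage a needs product 36; hence R3C4 = 4.
The 3 cells of cage a must have product 36; hence R4C4 = 3.
In row 1, 3 can only go at R1C2, so R1C2 = 3.
Cage e needs two cells with sum 5, leaving R1C1 = 2.
Cage c needs product 48, so R1C3 = 4.
Row 1 now contains 2; hence R1C4 = 1.
Cage c has product 48, leaving R2C1 = 3.
Column 2 now contains 3, which forces R2C2 = 4.
Cage c has product 48, leaving R2C3 = 1.
1 is placed in column 4, so R2C4 = 2.
2 is placed in column 1, so R4C1 = 4.
Column 2 now contains 4, which forces R4C2 = 1.
1 is placed in column 3, so R4C3 = 2.
Completed grid: 2 3 4 1 / 3 4 1 2 / 1 2 3 4 / 4 1 2 3.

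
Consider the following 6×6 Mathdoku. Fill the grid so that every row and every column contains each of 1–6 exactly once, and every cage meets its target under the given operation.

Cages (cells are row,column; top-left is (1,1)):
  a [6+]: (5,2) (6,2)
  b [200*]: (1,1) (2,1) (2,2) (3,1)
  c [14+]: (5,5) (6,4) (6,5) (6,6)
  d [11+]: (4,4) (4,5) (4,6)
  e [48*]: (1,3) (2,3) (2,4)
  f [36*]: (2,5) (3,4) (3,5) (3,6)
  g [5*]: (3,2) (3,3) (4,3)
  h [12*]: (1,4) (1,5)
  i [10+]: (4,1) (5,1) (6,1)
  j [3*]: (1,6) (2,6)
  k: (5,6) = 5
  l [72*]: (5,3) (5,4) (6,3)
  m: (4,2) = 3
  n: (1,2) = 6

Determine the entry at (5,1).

1

N is a freebie, leaving (1,2) = 6.
The 4 cells of cage b must have product 200; hence (2,2) = 5.
Cage g needs product 5, so (3,2) = 1.
Cage g has product 5, leaving (3,3) = 5.
M is a freebie; hence (4,2) = 3.
The 3 cells of cage g must have product 5, which forces (4,3) = 1.
Cage k is a single given cell; hence (5,6) = 5.
Cage b needs product 200; hence (1,1) = 5.
The 4 cells of cage f must have product 36, so (2,5) = 1.
Row 2 now contains 1; hence (2,6) = 3.
Column 6 already has 3, which forces (1,6) = 1.
Cage i needs sum 10, which forces (4,1) = 6.
In row 1, 2 can only go at (1,3), so (1,3) = 2.
In row 2, 2 can only go at (2,1), so (2,1) = 2.
2 is placed in column 1; hence (3,1) = 4.
In row 5, 1 can only go at (5,1), so (5,1) = 1.
Column 1 already has 1; hence (6,1) = 3.
The only place for 1 in row 6 is (6,4).
In row 6, 5 can only go at (6,5), so (6,5) = 5.
The 3 cells of cage d must have sum 11, leaving (4,4) = 5.
The only place for 3 in column 3 is (5,3).
Column 4 needs a 2, and only (3,4) is open for it.
Cage f has product 36, which forces (3,5) = 3.
Row 3 already has 2, leaving (3,6) = 6.
Cage h's pair has product 12; hence (1,4) = 3.
Column 5 now contains 3, leaving (1,5) = 4.
4 is placed in column 5; hence (4,5) = 2.
Row 4 now contains 2, leaving (4,6) = 4.
4 is placed in column 5, so (5,5) = 6.
Column 6 now contains 4, leaving (6,6) = 2.
Cage a's pair has sum 6, so (5,2) = 2.
Row 5 now contains 6, so (5,4) = 4.
Row 6 now contains 2, so (6,2) = 4.
Cage l needs product 72, so (6,3) = 6.
Column 3 already has 6, which forces (2,3) = 4.
Column 4 now contains 4, leaving (2,4) = 6.
Filled in: 5 6 2 3 4 1 / 2 5 4 6 1 3 / 4 1 5 2 3 6 / 6 3 1 5 2 4 / 1 2 3 4 6 5 / 3 4 6 1 5 2.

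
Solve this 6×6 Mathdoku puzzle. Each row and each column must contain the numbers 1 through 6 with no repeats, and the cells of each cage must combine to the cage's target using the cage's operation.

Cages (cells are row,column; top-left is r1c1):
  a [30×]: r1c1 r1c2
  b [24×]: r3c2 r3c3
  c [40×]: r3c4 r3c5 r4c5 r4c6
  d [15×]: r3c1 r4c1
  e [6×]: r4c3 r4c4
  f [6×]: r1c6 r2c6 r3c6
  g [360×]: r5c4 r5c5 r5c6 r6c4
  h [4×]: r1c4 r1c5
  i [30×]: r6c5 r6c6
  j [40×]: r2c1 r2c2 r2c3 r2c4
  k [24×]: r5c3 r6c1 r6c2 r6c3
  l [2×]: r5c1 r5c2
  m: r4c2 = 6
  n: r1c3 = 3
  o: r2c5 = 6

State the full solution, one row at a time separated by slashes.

6 5 3 1 4 2 / 4 1 5 2 6 3 / 3 4 6 5 2 1 / 5 6 2 3 1 4 / 1 2 4 6 3 5 / 2 3 1 4 5 6

Cage n is given, so r1c3 = 3.
O is a freebie; hence r2c5 = 6.
Cage m is a single given cell, so r4c2 = 6.
Column 5 now contains 6, leaving r6c5 = 5.
Row 6 now contains 5, so r6c6 = 6.
Cage a needs two cells with product 30, which forces r1c1 = 6.
6 is placed in column 2, which forces r1c2 = 5.
6 is placed in column 2, so r3c2 = 4.
The two cells of cage b must have product 24, leaving r3c3 = 6.
The two cells of cage e must have product 6, leaving r4c3 = 2.
The two cells of cage e must have product 6, leaving r4c4 = 3.
Cage g needs product 360, which forces r5c4 = 6.
Cage g needs product 360, so r5c6 = 5.
Column 4 now contains 3; hence r6c4 = 4.
Column 4 now contains 4; hence r1c4 = 1.
Cage h needs two cells with product 4; hence r1c5 = 4.
1 is placed in row 1; hence r1c6 = 2.
Cage d needs two cells with product 15, leaving r3c1 = 3.
The 4 cells of cage c must have product 40, so r3c4 = 5.
Cage c needs product 40, leaving r3c5 = 2.
Row 3 already has 3, so r3c6 = 1.
Row 4 already has 3, leaving r4c1 = 5.
Column 5 now contains 4, leaving r4c5 = 1.
Column 6 now contains 1, which forces r4c6 = 4.
Cage k has product 24, so r5c3 = 4.
Cage g needs product 360, which forces r5c5 = 3.
3 is placed in column 1, so r6c1 = 2.
Row 6 already has 2, leaving r6c2 = 3.
Row 6 already has 4, which forces r6c3 = 1.
Cage j needs product 40, leaving r2c1 = 4.
Cage j needs product 40; hence r2c2 = 1.
1 is placed in column 3, which forces r2c3 = 5.
Column 4 now contains 5, so r2c4 = 2.
Column 6 now contains 1, which forces r2c6 = 3.
Column 1 already has 2; hence r5c1 = 1.
Cage l's pair has product 2, which forces r5c2 = 2.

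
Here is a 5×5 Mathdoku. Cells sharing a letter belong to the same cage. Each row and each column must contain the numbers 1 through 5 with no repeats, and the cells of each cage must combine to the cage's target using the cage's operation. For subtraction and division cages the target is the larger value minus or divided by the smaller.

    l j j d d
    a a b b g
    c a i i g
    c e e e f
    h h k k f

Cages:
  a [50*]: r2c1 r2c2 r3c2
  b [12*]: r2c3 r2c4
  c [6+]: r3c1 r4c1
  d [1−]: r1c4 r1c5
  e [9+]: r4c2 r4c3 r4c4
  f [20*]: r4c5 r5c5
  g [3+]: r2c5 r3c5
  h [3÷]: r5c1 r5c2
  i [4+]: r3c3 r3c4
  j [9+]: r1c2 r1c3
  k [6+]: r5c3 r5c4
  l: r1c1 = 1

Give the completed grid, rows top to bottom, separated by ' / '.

Cage l is given, leaving r1c1 = 1.
The 3 cells of cage a must have product 50; hence r2c1 = 5.
Cage a has product 50, so r2c2 = 2.
Row 2 already has 2, so r2c5 = 1.
Cage a has product 50; hence r3c2 = 5.
Column 5 now contains 1; hence r3c5 = 2.
Column 1 now contains 1; hence r5c1 = 3.
Row 5 now contains 3, leaving r5c2 = 1.
Column 2 already has 5, leaving r1c2 = 4.
Cage j needs two cells with sum 9; hence r1c3 = 5.
Row 1 already has 5; hence r1c5 = 3.
Row 3 now contains 2; hence r3c1 = 4.
Cage c's pair has sum 6, leaving r4c1 = 2.
4 is placed in column 2, so r4c2 = 3.
Row 1 already has 3; hence r1c4 = 2.
Cage e needs sum 9, which forces r4c3 = 1.
Cage e needs sum 9, which forces r4c4 = 5.
Row 4 already has 5, leaving r4c5 = 4.
Column 4 already has 2, which forces r5c4 = 4.
Column 5 now contains 4, which forces r5c5 = 5.
The two cells of cage b must have product 12; hence r2c3 = 4.
Column 4 already has 4, leaving r2c4 = 3.
1 is placed in column 3, which forces r3c3 = 3.
Cage i's pair has sum 4, which forces r3c4 = 1.
Row 5 already has 4, leaving r5c3 = 2.

1 4 5 2 3 / 5 2 4 3 1 / 4 5 3 1 2 / 2 3 1 5 4 / 3 1 2 4 5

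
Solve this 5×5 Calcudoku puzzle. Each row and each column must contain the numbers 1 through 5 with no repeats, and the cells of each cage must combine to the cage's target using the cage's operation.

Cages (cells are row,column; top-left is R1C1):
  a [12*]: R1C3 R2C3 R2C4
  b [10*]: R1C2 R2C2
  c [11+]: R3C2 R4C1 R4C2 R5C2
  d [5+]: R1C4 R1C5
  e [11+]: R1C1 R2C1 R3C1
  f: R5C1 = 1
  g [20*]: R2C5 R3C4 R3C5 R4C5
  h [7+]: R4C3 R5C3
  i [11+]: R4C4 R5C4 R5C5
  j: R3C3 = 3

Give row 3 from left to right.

2 4 3 1 5

Cage j is a single given cell, which forces R3C3 = 3.
Cage f is a single given cell, so R5C1 = 1.
The 3 cells of cage a must have product 12, so R2C4 = 3.
The only place for 3 in row 1 is R1C5.
Cage d needs two cells with sum 5, leaving R1C4 = 2.
Column 4 already has 2, leaving R3C4 = 1.
Row 1 already has 2, so R1C2 = 5.
Cage b needs two cells with product 10; hence R2C2 = 2.
2 is placed in column 2, so R3C2 = 4.
4 is placed in row 3; hence R3C5 = 5.
Column 2 already has 4, so R5C2 = 3.
Cage i has sum 11, which forces R5C5 = 2.
Row 1 already has 5, so R1C1 = 4.
Row 1 now contains 4, which forces R1C3 = 1.
Cage e has sum 11; hence R2C1 = 5.
Column 3 already has 1, which forces R2C3 = 4.
Row 2 already has 4, which forces R2C5 = 1.
Row 3 now contains 5, leaving R3C1 = 2.
Cage c needs sum 11; hence R4C1 = 3.
3 is placed in column 2; hence R4C2 = 1.
Cage h needs two cells with sum 7, which forces R4C3 = 2.
1 is placed in column 5, so R4C5 = 4.
Row 5 already has 2, leaving R5C3 = 5.
Row 5 now contains 5, leaving R5C4 = 4.
4 is placed in row 4; hence R4C4 = 5.
Filled in: 4 5 1 2 3 / 5 2 4 3 1 / 2 4 3 1 5 / 3 1 2 5 4 / 1 3 5 4 2.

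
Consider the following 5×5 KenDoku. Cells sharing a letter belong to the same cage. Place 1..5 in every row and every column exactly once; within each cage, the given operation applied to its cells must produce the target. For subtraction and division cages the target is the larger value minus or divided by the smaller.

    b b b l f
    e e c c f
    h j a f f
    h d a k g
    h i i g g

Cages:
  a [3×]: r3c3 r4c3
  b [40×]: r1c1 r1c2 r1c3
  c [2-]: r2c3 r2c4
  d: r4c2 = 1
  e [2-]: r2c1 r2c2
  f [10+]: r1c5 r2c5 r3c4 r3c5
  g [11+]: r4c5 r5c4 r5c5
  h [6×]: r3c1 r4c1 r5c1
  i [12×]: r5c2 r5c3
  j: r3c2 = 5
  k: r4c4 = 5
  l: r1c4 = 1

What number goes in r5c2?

Cage l is given, leaving r1c4 = 1.
Cage j is a single given cell, which forces r3c2 = 5.
Cage d is a single given cell; hence r4c2 = 1.
Row 4 now contains 1, leaving r4c3 = 3.
K is a freebie, leaving r4c4 = 5.
Column 3 already has 3; hence r5c3 = 4.
Column 3 already has 3, which forces r3c3 = 1.
3 is placed in row 4, so r4c1 = 2.
The 3 cells of cage g must have sum 11; hence r4c5 = 4.
Row 5 already has 4; hence r5c2 = 3.
Cage g needs sum 11, which forces r5c4 = 2.
Cage g needs sum 11, so r5c5 = 5.
The two cells of cage e must have difference 2, so r2c1 = 4.
The two cells of cage e must have difference 2, so r2c2 = 2.
Row 2 now contains 2; hence r2c3 = 5.
4 is placed in row 2; hence r2c4 = 3.
The 4 cells of cage f must have sum 10, which forces r2c5 = 1.
Row 3 already has 1, leaving r3c1 = 3.
The 4 cells of cage f must have sum 10, which forces r3c4 = 4.
Row 3 now contains 3, so r3c5 = 2.
Row 5 now contains 3; hence r5c1 = 1.
Column 1 already has 4, leaving r1c1 = 5.
2 is placed in column 2; hence r1c2 = 4.
5 is placed in column 3, which forces r1c3 = 2.
Column 5 now contains 2, which forces r1c5 = 3.
The full grid is 5 4 2 1 3 / 4 2 5 3 1 / 3 5 1 4 2 / 2 1 3 5 4 / 1 3 4 2 5.

3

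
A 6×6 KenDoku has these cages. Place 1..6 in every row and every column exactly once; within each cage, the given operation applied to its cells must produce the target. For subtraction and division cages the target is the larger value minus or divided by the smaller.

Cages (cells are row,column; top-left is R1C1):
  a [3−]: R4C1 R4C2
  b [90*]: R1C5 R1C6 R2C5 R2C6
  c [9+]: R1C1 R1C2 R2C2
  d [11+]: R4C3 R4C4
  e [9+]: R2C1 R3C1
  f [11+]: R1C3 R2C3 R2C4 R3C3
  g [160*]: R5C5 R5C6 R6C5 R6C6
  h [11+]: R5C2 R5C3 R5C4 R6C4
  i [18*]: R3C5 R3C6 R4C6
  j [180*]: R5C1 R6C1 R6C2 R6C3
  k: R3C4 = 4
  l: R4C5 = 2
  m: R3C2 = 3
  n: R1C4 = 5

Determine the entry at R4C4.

6

Cage n is given, which forces R1C4 = 5.
M is a freebie, so R3C2 = 3.
Cage k is a single given cell, so R3C4 = 4.
Column 4 already has 5, so R4C4 = 6.
L is a freebie, so R4C5 = 2.
6 is placed in row 4, leaving R4C3 = 5.
The 3 cells of cage i must have product 18, which forces R4C6 = 3.
In row 3, 2 can only go at R3C3, so R3C3 = 2.
The 4 cells of cage f must have sum 11, which forces R2C4 = 2.
The only place for 5 in row 3 is R3C1.
Cage e's pair has sum 9; hence R2C1 = 4.
4 is placed in column 1, which forces R4C1 = 1.
Row 4 now contains 1, which forces R4C2 = 4.
Cage j has product 180, so R6C2 = 5.
Row 6 already has 5, so R6C5 = 4.
Row 6 already has 4; hence R6C6 = 2.
The 4 cells of cage j must have product 180, leaving R5C1 = 2.
Cage h has sum 11, leaving R5C4 = 3.
4 is placed in column 5, so R5C5 = 5.
Column 6 now contains 2, so R5C6 = 4.
Cage h needs sum 11, which forces R6C4 = 1.
Column 1 already has 2; hence R1C1 = 6.
Cage c has sum 9; hence R1C2 = 2.
Row 1 now contains 6, leaving R1C6 = 1.
The 3 cells of cage c must have sum 9, which forces R2C2 = 1.
The 4 cells of cage b must have product 90, which forces R2C6 = 5.
Column 6 already has 1, leaving R3C6 = 6.
Column 2 already has 1, which forces R5C2 = 6.
Row 5 now contains 6, so R5C3 = 1.
Column 1 already has 6; hence R6C1 = 3.
Row 6 already has 3; hence R6C3 = 6.
Row 1 now contains 1, leaving R1C3 = 4.
Row 1 now contains 1, which forces R1C5 = 3.
Column 3 now contains 6; hence R2C3 = 3.
Cage b needs product 90, which forces R2C5 = 6.
Row 3 now contains 6, leaving R3C5 = 1.
The full grid is 6 2 4 5 3 1 / 4 1 3 2 6 5 / 5 3 2 4 1 6 / 1 4 5 6 2 3 / 2 6 1 3 5 4 / 3 5 6 1 4 2.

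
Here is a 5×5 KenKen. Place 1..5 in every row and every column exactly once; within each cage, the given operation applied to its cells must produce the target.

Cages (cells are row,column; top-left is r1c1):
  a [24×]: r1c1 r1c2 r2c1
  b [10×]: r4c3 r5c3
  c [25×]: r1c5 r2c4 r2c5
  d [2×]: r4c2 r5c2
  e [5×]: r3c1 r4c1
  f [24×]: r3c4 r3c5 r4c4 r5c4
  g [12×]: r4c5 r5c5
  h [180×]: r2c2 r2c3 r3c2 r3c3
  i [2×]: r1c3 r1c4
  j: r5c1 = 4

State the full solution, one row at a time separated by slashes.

The 3 cells of cage c must have product 25, leaving r1c5 = 5.
Cage c has product 25, leaving r2c4 = 5.
Cage c needs product 25, leaving r2c5 = 1.
J is a freebie; hence r5c1 = 4.
Row 5 now contains 4; hence r5c5 = 3.
Cage a needs product 24, which forces r1c2 = 4.
Column 2 already has 4; hence r2c2 = 3.
Row 2 now contains 3, which forces r2c3 = 4.
Column 2 already has 3, which forces r3c2 = 5.
Row 3 now contains 5, which forces r3c3 = 3.
3 is placed in column 5, leaving r4c5 = 4.
Cage a needs product 24, so r1c1 = 3.
Row 2 now contains 3, leaving r2c1 = 2.
Row 3 now contains 5; hence r3c1 = 1.
Cage f needs product 24, so r3c4 = 4.
Column 5 already has 4, so r3c5 = 2.
Cage e's pair has product 5, which forces r4c1 = 5.
5 is placed in row 4; hence r4c3 = 2.
Cage f needs product 24, which forces r4c4 = 3.
Column 3 already has 2, so r5c3 = 5.
Cage f needs product 24, leaving r5c4 = 1.
Column 3 already has 2, leaving r1c3 = 1.
Column 4 already has 1; hence r1c4 = 2.
Row 4 already has 2; hence r4c2 = 1.
1 is placed in row 5; hence r5c2 = 2.

3 4 1 2 5 / 2 3 4 5 1 / 1 5 3 4 2 / 5 1 2 3 4 / 4 2 5 1 3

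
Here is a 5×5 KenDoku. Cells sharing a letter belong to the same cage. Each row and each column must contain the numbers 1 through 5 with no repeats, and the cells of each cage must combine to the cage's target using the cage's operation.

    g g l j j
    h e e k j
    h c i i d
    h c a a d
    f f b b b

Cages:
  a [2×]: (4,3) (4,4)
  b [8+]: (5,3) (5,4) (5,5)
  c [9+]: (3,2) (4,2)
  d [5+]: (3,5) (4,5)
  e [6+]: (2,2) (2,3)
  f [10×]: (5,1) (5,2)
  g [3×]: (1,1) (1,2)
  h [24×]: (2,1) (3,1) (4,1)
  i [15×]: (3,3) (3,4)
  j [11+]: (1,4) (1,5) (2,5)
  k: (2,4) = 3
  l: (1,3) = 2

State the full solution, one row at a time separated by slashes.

L is a freebie, leaving (1,3) = 2.
Cage k is given, so (2,4) = 3.
Column 4 now contains 3, which forces (3,4) = 5.
2 is placed in column 3, which forces (4,3) = 1.
Row 4 already has 1, leaving (4,4) = 2.
Column 4 already has 5, which forces (1,4) = 4.
Row 3 now contains 5, leaving (3,2) = 4.
Row 3 now contains 5, leaving (3,3) = 3.
Cage c needs two cells with sum 9, so (4,2) = 5.
Column 2 now contains 5, which forces (5,2) = 2.
Column 4 now contains 4, which forces (5,4) = 1.
Cage h has product 24, which forces (2,1) = 4.
Column 2 now contains 2, leaving (2,2) = 1.
The two cells of cage e must have sum 6; hence (2,3) = 5.
Row 2 already has 4, which forces (2,5) = 2.
3 is placed in row 3, which forces (3,1) = 2.
Column 5 already has 2, so (3,5) = 1.
Cage h needs product 24, so (4,1) = 3.
Row 4 now contains 3, leaving (4,5) = 4.
Row 5 already has 2; hence (5,1) = 5.
The 3 cells of cage b must have sum 8, which forces (5,3) = 4.
Cage b needs sum 8, leaving (5,5) = 3.
Column 1 now contains 3, leaving (1,1) = 1.
Column 2 now contains 1, leaving (1,2) = 3.
Column 5 now contains 3, leaving (1,5) = 5.

1 3 2 4 5 / 4 1 5 3 2 / 2 4 3 5 1 / 3 5 1 2 4 / 5 2 4 1 3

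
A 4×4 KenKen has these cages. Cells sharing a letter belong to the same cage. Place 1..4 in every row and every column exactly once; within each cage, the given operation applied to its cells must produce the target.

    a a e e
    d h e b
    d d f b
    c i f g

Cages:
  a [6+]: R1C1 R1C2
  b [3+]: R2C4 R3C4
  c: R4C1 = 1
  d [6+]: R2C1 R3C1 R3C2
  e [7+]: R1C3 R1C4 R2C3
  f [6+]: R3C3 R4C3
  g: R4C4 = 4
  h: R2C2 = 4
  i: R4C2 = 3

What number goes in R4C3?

2

Cage h is given, so R2C2 = 4.
C is a freebie, so R4C1 = 1.
Cage i is a single given cell, leaving R4C2 = 3.
Cage g is given, so R4C4 = 4.
The two cells of cage a must have sum 6; hence R1C1 = 4.
Column 2 already has 4, so R1C2 = 2.
Cage d has sum 6, so R3C2 = 1.
Cage f needs two cells with sum 6, so R3C3 = 4.
1 is placed in row 3, leaving R3C4 = 2.
4 is placed in row 4, which forces R4C3 = 2.
Cage e has sum 7, which forces R1C3 = 1.
Cage e needs sum 7, which forces R1C4 = 3.
Cage d needs sum 6, so R2C1 = 2.
The 3 cells of cage e must have sum 7, so R2C3 = 3.
Column 4 already has 2, which forces R2C4 = 1.
Row 3 already has 2, which forces R3C1 = 3.
The full grid is 4 2 1 3 / 2 4 3 1 / 3 1 4 2 / 1 3 2 4.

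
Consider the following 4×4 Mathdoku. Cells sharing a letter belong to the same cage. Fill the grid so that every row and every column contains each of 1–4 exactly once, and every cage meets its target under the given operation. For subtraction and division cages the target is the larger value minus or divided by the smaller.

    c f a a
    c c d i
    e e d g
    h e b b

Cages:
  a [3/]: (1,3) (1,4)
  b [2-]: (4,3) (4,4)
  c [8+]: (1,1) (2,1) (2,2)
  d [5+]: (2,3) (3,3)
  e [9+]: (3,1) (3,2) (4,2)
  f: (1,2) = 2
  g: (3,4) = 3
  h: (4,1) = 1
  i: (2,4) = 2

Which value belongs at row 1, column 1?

4

Cage f is a single given cell, so (1,2) = 2.
I is a freebie, which forces (2,4) = 2.
G is a freebie, leaving (3,4) = 3.
Cage h is given, so (4,1) = 1.
1 is placed in row 4, leaving (4,4) = 4.
The two cells of cage a must have quotient 3, leaving (1,3) = 3.
Column 4 already has 3, so (1,4) = 1.
Cage c needs sum 8, leaving (2,2) = 1.
Row 2 now contains 1; hence (2,3) = 4.
Cage e needs sum 9, leaving (3,1) = 2.
Cage e has sum 9, which forces (3,2) = 4.
Row 3 now contains 2, leaving (3,3) = 1.
Row 4 now contains 4, so (4,2) = 3.
Cage b needs two cells with difference 2, leaving (4,3) = 2.
3 is placed in row 1, leaving (1,1) = 4.
Row 2 now contains 4, leaving (2,1) = 3.
Filled in: 4 2 3 1 / 3 1 4 2 / 2 4 1 3 / 1 3 2 4.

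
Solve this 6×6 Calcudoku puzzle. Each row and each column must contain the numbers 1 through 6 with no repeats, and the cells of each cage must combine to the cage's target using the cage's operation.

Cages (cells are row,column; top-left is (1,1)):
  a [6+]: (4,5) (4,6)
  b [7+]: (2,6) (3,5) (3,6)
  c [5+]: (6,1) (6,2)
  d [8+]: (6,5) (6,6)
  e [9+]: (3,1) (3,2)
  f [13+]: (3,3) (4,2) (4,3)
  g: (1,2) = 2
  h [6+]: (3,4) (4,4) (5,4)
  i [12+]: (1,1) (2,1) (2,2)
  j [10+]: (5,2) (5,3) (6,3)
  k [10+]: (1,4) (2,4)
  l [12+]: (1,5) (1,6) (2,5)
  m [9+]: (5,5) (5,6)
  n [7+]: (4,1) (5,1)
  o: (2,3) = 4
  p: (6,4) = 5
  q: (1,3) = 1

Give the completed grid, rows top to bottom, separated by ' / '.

5 2 1 4 6 3 / 2 5 4 6 3 1 / 6 3 5 1 4 2 / 4 6 2 3 1 5 / 3 1 6 2 5 4 / 1 4 3 5 2 6

G is a freebie; hence (1,2) = 2.
Cage q is given, leaving (1,3) = 1.
Cage o is a single given cell, so (2,3) = 4.
Row 2 already has 4, which forces (2,4) = 6.
P is a freebie, leaving (6,4) = 5.
6 is placed in column 4, leaving (1,4) = 4.
The only place for 3 in row 1 is (1,6).
The 3 cells of cage l must have sum 12, which forces (1,5) = 6.
Cage l has sum 12, leaving (2,5) = 3.
Column 5 now contains 6, which forces (6,5) = 2.
Row 6 already has 2; hence (6,6) = 6.
Row 1 now contains 6, which forces (1,1) = 5.
Cage i needs sum 12; hence (2,1) = 2.
Cage i needs sum 12, which forces (2,2) = 5.
Row 2 now contains 2, so (2,6) = 1.
Column 2 already has 5, which forces (5,2) = 1.
Column 2 now contains 1, which forces (6,2) = 4.
6 is placed in row 6, leaving (6,3) = 3.
4 is placed in column 2; hence (4,2) = 6.
Cage j needs sum 10, leaving (5,3) = 6.
4 is placed in row 6, which forces (6,1) = 1.
Cage e's pair has sum 9, which forces (3,1) = 6.
6 is placed in column 2, which forces (3,2) = 3.
Row 3 needs a 4, and only (3,5) is open for it.
Cage b has sum 7, leaving (3,6) = 2.
Column 5 now contains 4, which forces (4,5) = 1.
The two cells of cage a must have sum 6; hence (4,6) = 5.
Column 5 now contains 4; hence (5,5) = 5.
The two cells of cage m must have sum 9, so (5,6) = 4.
Row 3 already has 2; hence (3,3) = 5.
Row 3 already has 2, so (3,4) = 1.
Cage n's pair has sum 7, so (4,1) = 4.
Row 4 already has 5; hence (4,3) = 2.
Row 4 now contains 2, leaving (4,4) = 3.
Row 5 now contains 4, so (5,1) = 3.
3 is placed in column 4, so (5,4) = 2.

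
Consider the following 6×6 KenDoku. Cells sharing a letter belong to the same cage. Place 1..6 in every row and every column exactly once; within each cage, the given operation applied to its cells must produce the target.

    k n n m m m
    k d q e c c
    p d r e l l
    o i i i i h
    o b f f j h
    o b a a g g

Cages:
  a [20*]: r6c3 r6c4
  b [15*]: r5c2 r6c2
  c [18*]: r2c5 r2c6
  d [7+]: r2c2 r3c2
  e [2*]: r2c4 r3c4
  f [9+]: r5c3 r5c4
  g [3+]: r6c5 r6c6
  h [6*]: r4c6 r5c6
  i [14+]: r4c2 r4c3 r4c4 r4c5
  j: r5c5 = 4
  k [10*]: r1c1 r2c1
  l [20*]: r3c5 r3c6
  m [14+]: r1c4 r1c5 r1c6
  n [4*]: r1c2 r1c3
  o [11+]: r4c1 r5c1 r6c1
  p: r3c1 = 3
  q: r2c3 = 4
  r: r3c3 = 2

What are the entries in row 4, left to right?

4 2 6 5 1 3

Cage q is a single given cell, which forces r2c3 = 4.
P is a freebie; hence r3c1 = 3.
Cage r is given, which forces r3c3 = 2.
Row 3 now contains 2, leaving r3c4 = 1.
J is a freebie, so r5c5 = 4.
Column 3 now contains 4, leaving r6c3 = 5.
Row 6 already has 5, which forces r6c4 = 4.
Cage n's pair has product 4, which forces r1c2 = 4.
Column 3 now contains 4, leaving r1c3 = 1.
Column 4 now contains 1, which forces r2c4 = 2.
Column 5 already has 4, which forces r3c5 = 5.
Cage l's pair has product 20, which forces r3c6 = 4.
Cage o has sum 11; hence r4c1 = 4.
Cage b's pair has product 15, leaving r5c2 = 5.
Row 6 already has 5; hence r6c2 = 3.
The two cells of cage k must have product 10, leaving r1c1 = 2.
Row 2 now contains 2, which forces r2c1 = 5.
Column 2 now contains 3, leaving r2c2 = 1.
Row 3 already has 5, leaving r3c2 = 6.
1 is placed in column 2, which forces r4c2 = 2.
The 4 cells of cage i must have sum 14, so r4c3 = 6.
The 4 cells of cage i must have sum 14; hence r4c4 = 5.
Row 4 now contains 2, which forces r4c5 = 1.
Row 4 already has 1; hence r4c6 = 3.
6 is placed in column 3; hence r5c3 = 3.
Row 5 now contains 3, so r5c4 = 6.
Column 5 already has 1, which forces r6c5 = 2.
2 is placed in row 6; hence r6c6 = 1.
Column 4 already has 6; hence r1c4 = 3.
Cage m has sum 14, which forces r1c5 = 6.
The 3 cells of cage m must have sum 14, so r1c6 = 5.
Cage c's pair has product 18, so r2c5 = 3.
3 is placed in column 6, which forces r2c6 = 6.
Row 5 already has 6, so r5c1 = 1.
Column 6 already has 1, leaving r5c6 = 2.
1 is placed in row 6, so r6c1 = 6.
The full grid is 2 4 1 3 6 5 / 5 1 4 2 3 6 / 3 6 2 1 5 4 / 4 2 6 5 1 3 / 1 5 3 6 4 2 / 6 3 5 4 2 1.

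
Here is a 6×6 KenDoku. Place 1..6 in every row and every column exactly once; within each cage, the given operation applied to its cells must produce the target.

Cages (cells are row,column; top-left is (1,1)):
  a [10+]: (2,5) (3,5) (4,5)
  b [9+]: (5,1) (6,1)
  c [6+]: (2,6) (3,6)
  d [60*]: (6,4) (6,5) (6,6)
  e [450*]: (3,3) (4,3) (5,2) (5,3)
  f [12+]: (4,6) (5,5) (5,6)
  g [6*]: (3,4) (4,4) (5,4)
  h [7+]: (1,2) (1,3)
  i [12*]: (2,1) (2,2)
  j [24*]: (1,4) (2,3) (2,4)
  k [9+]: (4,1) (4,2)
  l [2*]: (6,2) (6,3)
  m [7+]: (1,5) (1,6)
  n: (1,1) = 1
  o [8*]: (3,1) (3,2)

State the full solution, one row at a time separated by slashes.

1 3 4 6 5 2 / 2 6 1 4 3 5 / 4 2 5 3 6 1 / 5 4 3 2 1 6 / 3 5 6 1 2 4 / 6 1 2 5 4 3

Cage n is a single given cell; hence (1,1) = 1.
The 4 cells of cage e must have product 450, leaving (5,2) = 5.
In row 1, 6 can only go at (1,4), so (1,4) = 6.
Column 2 needs a 1, and only (6,2) is open for it.
Row 6 now contains 1, leaving (6,3) = 2.
Row 6 needs a 6, and only (6,1) is open for it.
Cage b needs two cells with sum 9, which forces (5,1) = 3.
Row 5 already has 3, which forces (5,3) = 6.
3 is placed in column 1; hence (4,1) = 5.
Cage k needs two cells with sum 9; hence (4,2) = 4.
5 is placed in row 4, leaving (4,3) = 3.
Cage f has sum 12, which forces (4,6) = 6.
The two cells of cage o must have product 8, leaving (3,1) = 4.
4 is placed in column 2, leaving (3,2) = 2.
Column 3 now contains 3; hence (3,3) = 5.
The 3 cells of cage g must have product 6, which forces (3,4) = 3.
3 is placed in row 3, so (3,5) = 6.
5 is placed in row 3, leaving (3,6) = 1.
Column 2 now contains 2; hence (1,2) = 3.
5 is placed in column 3, leaving (1,3) = 4.
Column 1 already has 4, which forces (2,1) = 2.
Cage i's pair has product 12, leaving (2,2) = 6.
Column 3 already has 4; hence (2,3) = 1.
Row 2 already has 1, so (2,4) = 4.
The 3 cells of cage a must have sum 10, leaving (2,5) = 3.
The two cells of cage c must have sum 6, which forces (2,6) = 5.
The 3 cells of cage a must have sum 10, leaving (4,5) = 1.
4 is placed in column 4; hence (6,4) = 5.
Row 6 now contains 5, which forces (6,5) = 4.
4 is placed in row 6, so (6,6) = 3.
Cage m's pair has sum 7; hence (1,5) = 5.
Column 6 already has 5, so (1,6) = 2.
Row 4 already has 1, so (4,4) = 2.
The 3 cells of cage g must have product 6; hence (5,4) = 1.
4 is placed in column 5, leaving (5,5) = 2.
The 3 cells of cage f must have sum 12, which forces (5,6) = 4.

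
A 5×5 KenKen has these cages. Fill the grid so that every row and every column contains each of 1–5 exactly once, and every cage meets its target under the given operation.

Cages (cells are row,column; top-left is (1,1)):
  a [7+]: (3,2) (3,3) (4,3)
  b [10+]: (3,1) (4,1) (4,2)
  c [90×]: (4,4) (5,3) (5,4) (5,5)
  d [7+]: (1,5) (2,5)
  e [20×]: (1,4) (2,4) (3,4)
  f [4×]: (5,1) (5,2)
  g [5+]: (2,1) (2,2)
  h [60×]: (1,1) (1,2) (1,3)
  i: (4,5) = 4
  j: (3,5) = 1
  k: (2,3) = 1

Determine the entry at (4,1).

5

K is a freebie, so (2,3) = 1.
J is a freebie, which forces (3,5) = 1.
Cage c needs product 90, so (4,4) = 3.
I is a freebie, so (4,5) = 4.
Cage e has product 20, so (1,4) = 1.
The 3 cells of cage a must have sum 7, which forces (3,2) = 2.
Cage a needs sum 7; hence (3,3) = 3.
Row 4 already has 4; hence (4,3) = 2.
2 is placed in column 3, which forces (5,3) = 5.
Row 5 now contains 5, which forces (5,4) = 2.
Row 5 now contains 2, which forces (5,5) = 3.
Column 3 already has 5, so (1,3) = 4.
The two cells of cage g must have sum 5, leaving (2,1) = 2.
Column 2 now contains 2; hence (2,2) = 3.
Row 2 already has 2; hence (2,5) = 5.
Row 3 now contains 3, leaving (3,1) = 4.
Row 3 already has 4, which forces (3,4) = 5.
Column 1 now contains 4, so (5,1) = 1.
Row 5 now contains 1, leaving (5,2) = 4.
The 3 cells of cage h must have product 60, so (1,1) = 3.
Column 2 already has 3, so (1,2) = 5.
5 is placed in column 5, leaving (1,5) = 2.
Row 2 now contains 5, leaving (2,4) = 4.
Column 1 already has 1, so (4,1) = 5.
The 3 cells of cage b must have sum 10, so (4,2) = 1.
Filled in: 3 5 4 1 2 / 2 3 1 4 5 / 4 2 3 5 1 / 5 1 2 3 4 / 1 4 5 2 3.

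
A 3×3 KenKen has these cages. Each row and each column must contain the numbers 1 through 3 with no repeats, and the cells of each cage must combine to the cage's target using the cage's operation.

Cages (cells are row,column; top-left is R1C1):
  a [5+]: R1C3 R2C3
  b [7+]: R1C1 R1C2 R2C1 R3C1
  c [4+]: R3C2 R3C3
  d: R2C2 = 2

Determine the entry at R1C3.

Cage b has sum 7, which forces R1C2 = 1.
D is a freebie, which forces R2C2 = 2.
2 is placed in row 2, so R2C3 = 3.
1 is placed in column 2; hence R3C2 = 3.
Column 3 already has 3, leaving R3C3 = 1.
Cage b has sum 7, which forces R1C1 = 3.
Column 3 already has 3, so R1C3 = 2.
Row 2 already has 3, which forces R2C1 = 1.
1 is placed in row 3, so R3C1 = 2.
Completed grid: 3 1 2 / 1 2 3 / 2 3 1.

2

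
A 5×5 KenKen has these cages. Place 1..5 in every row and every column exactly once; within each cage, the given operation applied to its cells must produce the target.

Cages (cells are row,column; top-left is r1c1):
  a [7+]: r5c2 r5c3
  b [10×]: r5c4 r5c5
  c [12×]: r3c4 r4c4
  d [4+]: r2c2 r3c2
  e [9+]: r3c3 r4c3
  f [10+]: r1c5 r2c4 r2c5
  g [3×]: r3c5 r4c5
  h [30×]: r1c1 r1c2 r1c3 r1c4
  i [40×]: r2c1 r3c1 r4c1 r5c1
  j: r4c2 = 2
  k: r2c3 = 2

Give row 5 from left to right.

Cage k is a single given cell, leaving r2c3 = 2.
J is a freebie, which forces r4c2 = 2.
In row 1, 4 can only go at r1c5, so r1c5 = 4.
In row 2, 3 can only go at r2c2, so r2c2 = 3.
Column 2 already has 3, which forces r3c2 = 1.
Row 3 already has 1, which forces r3c5 = 3.
Column 5 already has 3, leaving r4c5 = 1.
Column 2 already has 3, which forces r5c2 = 4.
Cage a's pair has sum 7, leaving r5c3 = 3.
Column 2 already has 1; hence r1c2 = 5.
Cage h needs product 30; hence r1c3 = 1.
Cage f has sum 10, leaving r2c4 = 1.
Column 5 already has 1; hence r2c5 = 5.
3 is placed in row 3, leaving r3c4 = 4.
Cage c needs two cells with product 12, so r4c4 = 3.
Column 5 now contains 5; hence r5c5 = 2.
The 4 cells of cage h must have product 30, so r1c1 = 3.
Column 4 already has 3; hence r1c4 = 2.
5 is placed in row 2, which forces r2c1 = 4.
Cage i needs product 40, leaving r3c1 = 2.
Row 3 now contains 4; hence r3c3 = 5.
The 4 cells of cage i must have product 40, which forces r4c1 = 5.
Cage e needs two cells with sum 9, so r4c3 = 4.
Cage i needs product 40; hence r5c1 = 1.
2 is placed in row 5, which forces r5c4 = 5.
Completed grid: 3 5 1 2 4 / 4 3 2 1 5 / 2 1 5 4 3 / 5 2 4 3 1 / 1 4 3 5 2.

1 4 3 5 2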